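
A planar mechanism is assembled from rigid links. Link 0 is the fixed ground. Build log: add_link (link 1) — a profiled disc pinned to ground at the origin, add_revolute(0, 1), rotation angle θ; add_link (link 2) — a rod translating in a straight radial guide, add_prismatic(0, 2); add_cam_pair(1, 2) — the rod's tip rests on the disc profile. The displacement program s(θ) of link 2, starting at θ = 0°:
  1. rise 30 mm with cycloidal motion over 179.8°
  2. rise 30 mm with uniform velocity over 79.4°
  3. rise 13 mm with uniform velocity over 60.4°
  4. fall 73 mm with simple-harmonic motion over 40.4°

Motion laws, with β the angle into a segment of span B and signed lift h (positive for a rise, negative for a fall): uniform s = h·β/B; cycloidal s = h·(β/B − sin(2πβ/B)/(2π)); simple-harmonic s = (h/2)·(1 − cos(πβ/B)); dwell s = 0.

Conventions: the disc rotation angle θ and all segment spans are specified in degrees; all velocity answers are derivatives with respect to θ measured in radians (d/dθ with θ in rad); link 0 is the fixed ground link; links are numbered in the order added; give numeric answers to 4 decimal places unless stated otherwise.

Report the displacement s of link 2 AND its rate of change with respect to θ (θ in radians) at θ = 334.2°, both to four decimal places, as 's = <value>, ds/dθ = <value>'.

seg 1 [0°–179.8°] cycloidal, h=30: full span → s += 30 → s = 30.0000
seg 2 [179.8°–259.2°] uniform, h=30: full span → s += 30 → s = 60.0000
seg 3 [259.2°–319.6°] uniform, h=13: full span → s += 13 → s = 73.0000
seg 4 [319.6°–360°] simple-harmonic, h=-73: θ=334.2° here. β=14.6, B=40.4. -73/2·(1 − cos(π·0.3614)) = -21.1030 → s = 51.8970
velocity in seg [319.6°–360°] (simple-harmonic), θ in radians: β = 14.6° = 0.2548 rad, B = 40.4° = 0.7051 rad; ds/dθ = (πh/(2B)) sin(πβ/B) = (π·(-73)/(2·0.7051)) sin(π·0.3614) = -147.446510 mm/rad

s = 51.8970, ds/dθ = -147.4465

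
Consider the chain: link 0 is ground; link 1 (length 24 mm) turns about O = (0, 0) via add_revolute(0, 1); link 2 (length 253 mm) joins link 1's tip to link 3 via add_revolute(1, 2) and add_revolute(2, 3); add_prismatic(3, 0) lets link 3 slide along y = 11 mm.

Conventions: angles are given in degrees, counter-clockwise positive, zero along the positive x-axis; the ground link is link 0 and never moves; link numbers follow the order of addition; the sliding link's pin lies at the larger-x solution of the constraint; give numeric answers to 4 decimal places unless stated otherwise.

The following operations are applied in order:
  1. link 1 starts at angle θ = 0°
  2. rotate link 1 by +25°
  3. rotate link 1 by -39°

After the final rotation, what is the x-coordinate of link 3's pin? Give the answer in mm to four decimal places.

geometry: r = 24 mm, L = 253 mm, e = 11 mm; θ starts at 0°
rotate link 1 by +25°: θ ← 0° +25° = 25°
rotate link 1 by -39°: θ ← 25° -39° = -14°
crank pin P = (r cos θ, r sin θ) = (23.287097, -5.806125)
h = r sin θ − e = -5.806125 − 11 = -16.806125
x = r cos θ + √(L² − h²) = 23.287097 + 252.441189 = 275.728287

275.7283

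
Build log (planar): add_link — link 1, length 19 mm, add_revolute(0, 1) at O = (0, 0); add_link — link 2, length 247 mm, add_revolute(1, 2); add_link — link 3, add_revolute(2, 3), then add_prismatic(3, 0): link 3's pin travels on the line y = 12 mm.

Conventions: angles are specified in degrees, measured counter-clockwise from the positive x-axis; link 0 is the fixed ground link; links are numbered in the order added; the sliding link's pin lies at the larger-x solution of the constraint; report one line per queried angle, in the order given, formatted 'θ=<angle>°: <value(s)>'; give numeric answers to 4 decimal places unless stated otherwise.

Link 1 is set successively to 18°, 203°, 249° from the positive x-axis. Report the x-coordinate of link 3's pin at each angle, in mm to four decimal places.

geometry: r = 19 mm, L = 247 mm, e = 12 mm
θ=18°: crank pin P = (r cos θ, r sin θ) = (18.070074, 5.871323)
θ=18°: h = r sin θ − e = 5.871323 − 12 = -6.128677
θ=18°: x = r cos θ + √(L² − h²) = 18.070074 + 246.923955 = 264.994028
θ=203°: crank pin P = (r cos θ, r sin θ) = (-17.489592, -7.423891)
θ=203°: h = r sin θ − e = -7.423891 − 12 = -19.423891
θ=203°: x = r cos θ + √(L² − h²) = -17.489592 + 246.235076 = 228.745483
θ=249°: crank pin P = (r cos θ, r sin θ) = (-6.808991, -17.738028)
θ=249°: h = r sin θ − e = -17.738028 − 12 = -29.738028
θ=249°: x = r cos θ + √(L² − h²) = -6.808991 + 245.203282 = 238.394291

θ=18°: 264.9940
θ=203°: 228.7455
θ=249°: 238.3943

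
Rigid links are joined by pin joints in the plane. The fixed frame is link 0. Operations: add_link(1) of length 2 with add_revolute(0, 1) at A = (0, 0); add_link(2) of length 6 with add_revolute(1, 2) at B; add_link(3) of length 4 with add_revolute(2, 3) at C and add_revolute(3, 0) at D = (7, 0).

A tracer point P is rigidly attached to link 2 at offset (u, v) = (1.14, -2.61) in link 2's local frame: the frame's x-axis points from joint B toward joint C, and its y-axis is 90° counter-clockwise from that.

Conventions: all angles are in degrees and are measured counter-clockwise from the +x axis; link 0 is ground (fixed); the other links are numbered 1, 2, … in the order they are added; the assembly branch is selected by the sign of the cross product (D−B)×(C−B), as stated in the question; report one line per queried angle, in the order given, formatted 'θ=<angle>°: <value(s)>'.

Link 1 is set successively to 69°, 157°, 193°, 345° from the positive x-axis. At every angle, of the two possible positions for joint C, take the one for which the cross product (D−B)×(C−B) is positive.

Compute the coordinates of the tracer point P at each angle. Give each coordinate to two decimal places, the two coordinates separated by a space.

A=(0,0), D=(7.00,0)
θ=69°: B = A + 2.00·(cos69°, sin69°) = (0.7167, 1.8672)
θ=69°: |BD| = 6.5548
θ=69°: circle(B,6.00) ∩ circle(D,4.00): a=4.8030, h=3.5960
θ=69°:   candidates: C₊=(6.3451,3.9460) cross=23.571; C₋=(4.2964,-2.9480) cross=-23.571
θ=69°:   branch + wants cross > 0 → take C=(6.3451,3.9460) (cross=23.571)
θ=69°: ex = (C−B)/|BC| = (0.9381,0.3465); ey = (-0.3465,0.9381)
θ=69°: P = B + 1.14·ex + -2.61·ey = (2.6904,-0.1862)
θ=157°: B = A + 2.00·(cos157°, sin157°) = (-1.8410, 0.7815)
θ=157°: |BD| = 8.8755
θ=157°: circle(B,6.00) ∩ circle(D,4.00): a=5.5644, h=2.2443
θ=157°:   candidates: C₊=(3.8994,2.5271) cross=19.919; C₋=(3.5042,-1.9441) cross=-19.919
θ=157°:   branch + wants cross > 0 → take C=(3.8994,2.5271) (cross=19.919)
θ=157°: ex = (C−B)/|BC| = (0.9567,0.2909); ey = (-0.2909,0.9567)
θ=157°: P = B + 1.14·ex + -2.61·ey = (0.0090,-1.3839)
θ=193°: B = A + 2.00·(cos193°, sin193°) = (-1.9487, -0.4499)
θ=193°: |BD| = 8.9600
θ=193°: circle(B,6.00) ∩ circle(D,4.00): a=5.5961, h=2.1642
θ=193°:   candidates: C₊=(3.5316,1.9926) cross=19.391; C₋=(3.7490,-2.3304) cross=-19.391
θ=193°:   branch + wants cross > 0 → take C=(3.5316,1.9926) (cross=19.391)
θ=193°: ex = (C−B)/|BC| = (0.9134,0.4071); ey = (-0.4071,0.9134)
θ=193°: P = B + 1.14·ex + -2.61·ey = (0.1550,-2.3698)
θ=345°: B = A + 2.00·(cos345°, sin345°) = (1.9319, -0.5176)
θ=345°: |BD| = 5.0945
θ=345°: circle(B,6.00) ∩ circle(D,4.00): a=4.5102, h=3.9571
θ=345°:   candidates: C₊=(6.0166,3.8772) cross=20.159; C₋=(6.8207,-3.9960) cross=-20.159
θ=345°:   branch + wants cross > 0 → take C=(6.0166,3.8772) (cross=20.159)
θ=345°: ex = (C−B)/|BC| = (0.6808,0.7325); ey = (-0.7325,0.6808)
θ=345°: P = B + 1.14·ex + -2.61·ey = (4.6197,-1.4595)

θ=69°: 2.69 -0.19
θ=157°: 0.01 -1.38
θ=193°: 0.16 -2.37
θ=345°: 4.62 -1.46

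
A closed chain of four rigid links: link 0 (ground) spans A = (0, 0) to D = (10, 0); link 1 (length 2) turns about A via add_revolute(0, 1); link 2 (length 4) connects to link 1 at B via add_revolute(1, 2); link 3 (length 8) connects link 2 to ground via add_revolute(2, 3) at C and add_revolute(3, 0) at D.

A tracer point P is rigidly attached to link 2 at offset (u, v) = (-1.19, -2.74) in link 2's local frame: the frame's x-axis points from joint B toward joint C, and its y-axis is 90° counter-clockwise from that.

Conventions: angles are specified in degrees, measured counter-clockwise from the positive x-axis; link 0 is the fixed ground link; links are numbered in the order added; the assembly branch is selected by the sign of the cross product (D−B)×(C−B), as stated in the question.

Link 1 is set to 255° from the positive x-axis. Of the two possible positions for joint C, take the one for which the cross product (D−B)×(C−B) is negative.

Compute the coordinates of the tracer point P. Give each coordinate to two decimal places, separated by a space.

A=(0,0), D=(10.00,0)
B = A + 2.00·(cos255°, sin255°) = (-0.5176, -1.9319)
|BD| = 10.6936
circle(B,4.00) ∩ circle(D,8.00): a=3.1025, h=2.5248
  candidates: C₊=(2.0776,1.1119) cross=26.999; C₋=(2.9899,-3.8547) cross=-26.999
  branch - wants cross < 0 → take C=(2.9899,-3.8547) (cross=-26.999)
ex = (C−B)/|BC| = (0.8769,-0.4807); ey = (0.4807,0.8769)
P = B + -1.19·ex + -2.74·ey = (-2.8783,-3.7625)

-2.88 -3.76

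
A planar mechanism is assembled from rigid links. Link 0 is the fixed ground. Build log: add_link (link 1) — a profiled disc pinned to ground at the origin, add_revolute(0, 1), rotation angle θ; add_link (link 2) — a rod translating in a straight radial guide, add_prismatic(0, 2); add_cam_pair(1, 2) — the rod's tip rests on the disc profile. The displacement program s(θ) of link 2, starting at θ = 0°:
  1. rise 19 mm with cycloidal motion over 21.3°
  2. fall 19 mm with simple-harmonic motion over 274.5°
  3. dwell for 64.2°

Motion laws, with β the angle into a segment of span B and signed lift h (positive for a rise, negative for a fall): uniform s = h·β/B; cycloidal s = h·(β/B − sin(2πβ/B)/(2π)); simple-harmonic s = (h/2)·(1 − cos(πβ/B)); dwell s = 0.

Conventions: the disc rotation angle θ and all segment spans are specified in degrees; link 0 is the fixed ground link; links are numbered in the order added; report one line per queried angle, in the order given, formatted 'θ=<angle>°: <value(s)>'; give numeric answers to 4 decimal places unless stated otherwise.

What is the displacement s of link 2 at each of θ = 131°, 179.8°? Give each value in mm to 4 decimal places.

seg 1 [0°–21.3°] cycloidal, h=19: full span → s += 19 → s = 19.0000
seg 2 [21.3°–295.8°] simple-harmonic, h=-19: θ=131° here. β=109.7, B=274.5. -19/2·(1 − cos(π·0.3996)) = -6.5540 → s = 12.4460
seg 2 [21.3°–295.8°] simple-harmonic, h=-19: θ=179.8° here. β=158.5, B=274.5. -19/2·(1 − cos(π·0.5774)) = -11.7877 → s = 7.2123

θ=131°: 12.4460
θ=179.8°: 7.2123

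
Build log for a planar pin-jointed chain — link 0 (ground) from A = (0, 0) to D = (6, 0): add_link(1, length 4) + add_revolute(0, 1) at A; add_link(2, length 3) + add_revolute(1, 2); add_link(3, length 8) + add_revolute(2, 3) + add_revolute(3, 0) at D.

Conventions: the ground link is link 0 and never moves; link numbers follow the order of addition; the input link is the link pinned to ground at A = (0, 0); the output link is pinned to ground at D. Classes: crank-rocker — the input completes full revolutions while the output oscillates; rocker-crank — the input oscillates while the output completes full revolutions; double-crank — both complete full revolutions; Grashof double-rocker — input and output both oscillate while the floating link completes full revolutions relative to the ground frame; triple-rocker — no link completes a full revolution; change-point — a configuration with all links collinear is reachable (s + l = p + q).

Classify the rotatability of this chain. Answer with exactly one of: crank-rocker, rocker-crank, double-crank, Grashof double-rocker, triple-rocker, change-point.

lengths: ground=6, input=4, coupler=3, output=8
sorted: s=3 (shortest), l=8 (longest), p+q=10
s + l = 11 vs p + q = 10
s + l > p + q → non-Grashof → no link fully rotates → triple-rocker

triple-rocker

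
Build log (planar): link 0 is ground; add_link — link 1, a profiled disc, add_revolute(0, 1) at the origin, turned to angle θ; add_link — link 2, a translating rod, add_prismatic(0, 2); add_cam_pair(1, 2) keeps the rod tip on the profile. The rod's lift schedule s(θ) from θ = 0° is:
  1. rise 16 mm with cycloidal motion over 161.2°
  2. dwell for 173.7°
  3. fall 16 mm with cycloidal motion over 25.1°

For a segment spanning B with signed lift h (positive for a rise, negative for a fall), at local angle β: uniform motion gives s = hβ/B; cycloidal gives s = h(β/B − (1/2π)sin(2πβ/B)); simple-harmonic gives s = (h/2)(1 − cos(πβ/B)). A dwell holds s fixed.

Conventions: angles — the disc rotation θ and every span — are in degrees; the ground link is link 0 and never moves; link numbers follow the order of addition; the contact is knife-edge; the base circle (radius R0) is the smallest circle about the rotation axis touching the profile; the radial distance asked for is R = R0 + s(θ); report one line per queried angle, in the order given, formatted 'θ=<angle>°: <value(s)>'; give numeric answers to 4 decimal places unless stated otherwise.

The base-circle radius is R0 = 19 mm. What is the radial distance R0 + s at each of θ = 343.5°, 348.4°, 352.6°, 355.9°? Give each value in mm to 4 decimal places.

seg 1 [0°–161.2°] cycloidal, h=16: full span → s += 16 → s = 16.0000
seg 2 [161.2°–334.9°] dwell: s stays 16.0000
seg 3 [334.9°–360°] cycloidal, h=-16: θ=343.5° here. β=8.6, B=25.1. -16·(0.3426 − sin(2π·0.3426)/(2π)) = -3.3548 → s = 12.6452
seg 3 [334.9°–360°] cycloidal, h=-16: θ=348.4° here. β=13.5, B=25.1. -16·(0.5378 − sin(2π·0.5378)/(2π)) = -9.2055 → s = 6.7945
seg 3 [334.9°–360°] cycloidal, h=-16: θ=352.6° here. β=17.7, B=25.1. -16·(0.7052 − sin(2π·0.7052)/(2π)) = -13.7290 → s = 2.2710
seg 3 [334.9°–360°] cycloidal, h=-16: θ=355.9° here. β=21, B=25.1. -16·(0.8367 − sin(2π·0.8367)/(2π)) = -15.5647 → s = 0.4353
θ=343.5°: R = R0 + s = 19 + 12.6452 = 31.6452
θ=348.4°: R = R0 + s = 19 + 6.7945 = 25.7945
θ=352.6°: R = R0 + s = 19 + 2.2710 = 21.2710
θ=355.9°: R = R0 + s = 19 + 0.4353 = 19.4353

θ=343.5°: 31.6452
θ=348.4°: 25.7945
θ=352.6°: 21.2710
θ=355.9°: 19.4353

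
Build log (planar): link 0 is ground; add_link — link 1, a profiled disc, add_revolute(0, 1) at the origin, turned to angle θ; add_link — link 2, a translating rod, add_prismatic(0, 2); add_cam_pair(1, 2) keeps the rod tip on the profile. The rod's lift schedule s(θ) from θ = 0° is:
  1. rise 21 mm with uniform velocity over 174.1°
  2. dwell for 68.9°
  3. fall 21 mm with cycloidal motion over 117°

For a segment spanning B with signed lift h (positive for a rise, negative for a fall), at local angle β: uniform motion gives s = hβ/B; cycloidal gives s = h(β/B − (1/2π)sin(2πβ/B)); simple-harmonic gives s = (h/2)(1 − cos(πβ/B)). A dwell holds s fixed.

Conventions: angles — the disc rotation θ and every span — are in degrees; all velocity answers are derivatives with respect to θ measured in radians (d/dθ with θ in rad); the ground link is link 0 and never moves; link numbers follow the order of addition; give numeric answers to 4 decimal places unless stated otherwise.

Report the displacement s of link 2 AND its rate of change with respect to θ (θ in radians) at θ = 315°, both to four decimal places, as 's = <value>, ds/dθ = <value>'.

seg 1 [0°–174.1°] uniform, h=21: full span → s += 21 → s = 21.0000
seg 2 [174.1°–243°] dwell: s stays 21.0000
seg 3 [243°–360°] cycloidal, h=-21: θ=315° here. β=72, B=117. -21·(0.6154 − sin(2π·0.6154)/(2π)) = -15.1394 → s = 5.8606
velocity in seg [243°–360°] (cycloidal), θ in radians: β = 72° = 1.2566 rad, B = 117° = 2.0420 rad; ds/dθ = (h/B)(1 − cos(2πβ/B)) = ((-21)/2.0420)(1 − cos(2π·0.6154)) = -17.981436 mm/rad

s = 5.8606, ds/dθ = -17.9814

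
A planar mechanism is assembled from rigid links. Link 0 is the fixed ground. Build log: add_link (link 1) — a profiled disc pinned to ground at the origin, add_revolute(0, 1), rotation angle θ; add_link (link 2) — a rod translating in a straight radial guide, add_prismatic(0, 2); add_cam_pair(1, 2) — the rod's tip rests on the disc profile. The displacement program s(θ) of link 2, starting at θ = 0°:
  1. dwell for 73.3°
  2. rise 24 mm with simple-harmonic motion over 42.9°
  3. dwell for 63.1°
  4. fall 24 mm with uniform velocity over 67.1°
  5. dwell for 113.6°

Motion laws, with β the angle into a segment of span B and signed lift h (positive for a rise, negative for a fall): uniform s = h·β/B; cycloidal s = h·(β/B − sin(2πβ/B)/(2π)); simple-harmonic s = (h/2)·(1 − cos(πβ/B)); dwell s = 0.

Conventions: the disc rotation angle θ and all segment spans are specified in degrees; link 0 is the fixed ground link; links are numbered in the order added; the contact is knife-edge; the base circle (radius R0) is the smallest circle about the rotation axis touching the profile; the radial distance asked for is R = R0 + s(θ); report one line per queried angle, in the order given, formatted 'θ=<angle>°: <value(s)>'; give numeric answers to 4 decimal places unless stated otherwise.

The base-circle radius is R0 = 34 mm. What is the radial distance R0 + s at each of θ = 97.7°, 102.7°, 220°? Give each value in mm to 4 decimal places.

seg 1 [0°–73.3°] dwell: s stays 0.0000
seg 2 [73.3°–116.2°] simple-harmonic, h=24: θ=97.7° here. β=24.4, B=42.9. 24/2·(1 − cos(π·0.5688)) = 14.5722 → s = 14.5722
seg 2 [73.3°–116.2°] simple-harmonic, h=24: θ=102.7° here. β=29.4, B=42.9. 24/2·(1 − cos(π·0.6853)) = 18.5982 → s = 18.5982
seg 2 [73.3°–116.2°] simple-harmonic, h=24: full span → s += 24 → s = 24.0000
seg 3 [116.2°–179.3°] dwell: s stays 24.0000
seg 4 [179.3°–246.4°] uniform, h=-24: θ=220° here. β=40.7, B=67.1. -24·40.7/67.1 = -14.5574 → s = 9.4426
θ=97.7°: R = R0 + s = 34 + 14.5722 = 48.5722
θ=102.7°: R = R0 + s = 34 + 18.5982 = 52.5982
θ=220°: R = R0 + s = 34 + 9.4426 = 43.4426

θ=97.7°: 48.5722
θ=102.7°: 52.5982
θ=220°: 43.4426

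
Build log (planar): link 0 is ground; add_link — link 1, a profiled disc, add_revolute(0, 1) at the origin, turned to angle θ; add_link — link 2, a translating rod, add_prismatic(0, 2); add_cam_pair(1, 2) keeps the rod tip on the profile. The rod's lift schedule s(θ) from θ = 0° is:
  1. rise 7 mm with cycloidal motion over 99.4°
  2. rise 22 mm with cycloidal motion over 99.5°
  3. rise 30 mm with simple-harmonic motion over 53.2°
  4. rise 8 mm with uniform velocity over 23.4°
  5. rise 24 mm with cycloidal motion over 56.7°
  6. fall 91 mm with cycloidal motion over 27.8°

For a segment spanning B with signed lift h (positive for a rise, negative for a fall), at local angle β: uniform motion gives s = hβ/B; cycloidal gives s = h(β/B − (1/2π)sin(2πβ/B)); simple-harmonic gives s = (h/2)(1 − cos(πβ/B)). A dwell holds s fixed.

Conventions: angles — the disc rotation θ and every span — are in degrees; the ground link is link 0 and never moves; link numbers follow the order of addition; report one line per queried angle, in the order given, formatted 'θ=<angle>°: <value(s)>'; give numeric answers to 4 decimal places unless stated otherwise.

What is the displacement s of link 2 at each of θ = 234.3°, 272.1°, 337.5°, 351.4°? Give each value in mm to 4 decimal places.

seg 1 [0°–99.4°] cycloidal, h=7: full span → s += 7 → s = 7.0000
seg 2 [99.4°–198.9°] cycloidal, h=22: full span → s += 22 → s = 29.0000
seg 3 [198.9°–252.1°] simple-harmonic, h=30: θ=234.3° here. β=35.4, B=53.2. 30/2·(1 − cos(π·0.6654)) = 22.4488 → s = 51.4488
seg 3 [198.9°–252.1°] simple-harmonic, h=30: full span → s += 30 → s = 59.0000
seg 4 [252.1°–275.5°] uniform, h=8: θ=272.1° here. β=20, B=23.4. 8·20/23.4 = 6.8376 → s = 65.8376
seg 4 [252.1°–275.5°] uniform, h=8: full span → s += 8 → s = 67.0000
seg 5 [275.5°–332.2°] cycloidal, h=24: full span → s += 24 → s = 91.0000
seg 6 [332.2°–360°] cycloidal, h=-91: θ=337.5° here. β=5.3, B=27.8. -91·(0.1906 − sin(2π·0.1906)/(2π)) = -3.8613 → s = 87.1387
seg 6 [332.2°–360°] cycloidal, h=-91: θ=351.4° here. β=19.2, B=27.8. -91·(0.6906 − sin(2π·0.6906)/(2π)) = -76.3365 → s = 14.6635

θ=234.3°: 51.4488
θ=272.1°: 65.8376
θ=337.5°: 87.1387
θ=351.4°: 14.6635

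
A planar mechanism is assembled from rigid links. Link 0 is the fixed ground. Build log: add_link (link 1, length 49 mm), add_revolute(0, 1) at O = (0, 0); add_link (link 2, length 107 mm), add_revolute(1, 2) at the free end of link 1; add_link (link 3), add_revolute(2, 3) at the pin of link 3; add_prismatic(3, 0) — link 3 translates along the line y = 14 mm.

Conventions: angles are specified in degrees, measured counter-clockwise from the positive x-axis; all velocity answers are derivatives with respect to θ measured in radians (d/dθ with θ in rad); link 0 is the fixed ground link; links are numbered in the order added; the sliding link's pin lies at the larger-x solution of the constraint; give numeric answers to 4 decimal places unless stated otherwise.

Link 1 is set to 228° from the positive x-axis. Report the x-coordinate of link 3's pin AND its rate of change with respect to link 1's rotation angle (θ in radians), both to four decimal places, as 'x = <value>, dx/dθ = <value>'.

geometry: r = 49 mm, L = 107 mm, e = 14 mm
crank pin P = (r cos θ, r sin θ) = (-32.787400, -36.414096)
h = r sin θ − e = -36.414096 − 14 = -50.414096
x = r cos θ + √(L² − h²) = -32.787400 + 94.379123 = 61.591723
dx/dθ = −r sin θ − h·r cos θ/√(L² − h²) (θ in radians; h = -50.414096) = 18.900190

x = 61.5917, dx/dθ = 18.9002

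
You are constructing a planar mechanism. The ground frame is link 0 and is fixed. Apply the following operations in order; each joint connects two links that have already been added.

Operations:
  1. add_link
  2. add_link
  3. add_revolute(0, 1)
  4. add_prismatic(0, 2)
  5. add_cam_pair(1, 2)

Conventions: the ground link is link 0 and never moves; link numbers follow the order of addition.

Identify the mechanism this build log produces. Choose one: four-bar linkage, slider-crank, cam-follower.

links: 3 (incl. ground); joints: 1 revolute, 1 prismatic, 1 higher (cam) pair, forming one closed loop
3 links, revolute + prismatic + higher pair in one loop → cam-follower

cam-follower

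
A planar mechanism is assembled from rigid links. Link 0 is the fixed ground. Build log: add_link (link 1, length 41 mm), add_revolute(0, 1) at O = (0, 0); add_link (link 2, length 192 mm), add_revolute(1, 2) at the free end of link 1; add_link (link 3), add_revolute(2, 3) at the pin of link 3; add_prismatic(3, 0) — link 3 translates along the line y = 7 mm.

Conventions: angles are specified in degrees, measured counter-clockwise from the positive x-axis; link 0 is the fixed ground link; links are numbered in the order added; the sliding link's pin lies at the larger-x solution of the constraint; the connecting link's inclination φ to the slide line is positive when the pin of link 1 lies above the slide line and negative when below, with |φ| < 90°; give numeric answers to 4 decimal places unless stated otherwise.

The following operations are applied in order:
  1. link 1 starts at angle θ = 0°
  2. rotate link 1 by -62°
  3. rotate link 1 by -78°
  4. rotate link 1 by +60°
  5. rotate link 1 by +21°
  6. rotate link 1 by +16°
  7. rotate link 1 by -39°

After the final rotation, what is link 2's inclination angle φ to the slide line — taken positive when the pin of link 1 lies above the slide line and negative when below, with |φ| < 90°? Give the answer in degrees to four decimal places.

geometry: r = 41 mm, L = 192 mm, e = 7 mm; θ starts at 0°
rotate link 1 by -62°: θ ← 0° -62° = -62°
rotate link 1 by -78°: θ ← -62° -78° = -140°
rotate link 1 by +60°: θ ← -140° +60° = -80°
rotate link 1 by +21°: θ ← -80° +21° = -59°
rotate link 1 by +16°: θ ← -59° +16° = -43°
rotate link 1 by -39°: θ ← -43° -39° = -82°
h = r sin θ − e = -40.600991 − 7 = -47.600991
sin φ = h / L = -47.600991 / 192 = -0.24792183
φ = arcsin(-0.24792183) = -14.354571°

-14.3546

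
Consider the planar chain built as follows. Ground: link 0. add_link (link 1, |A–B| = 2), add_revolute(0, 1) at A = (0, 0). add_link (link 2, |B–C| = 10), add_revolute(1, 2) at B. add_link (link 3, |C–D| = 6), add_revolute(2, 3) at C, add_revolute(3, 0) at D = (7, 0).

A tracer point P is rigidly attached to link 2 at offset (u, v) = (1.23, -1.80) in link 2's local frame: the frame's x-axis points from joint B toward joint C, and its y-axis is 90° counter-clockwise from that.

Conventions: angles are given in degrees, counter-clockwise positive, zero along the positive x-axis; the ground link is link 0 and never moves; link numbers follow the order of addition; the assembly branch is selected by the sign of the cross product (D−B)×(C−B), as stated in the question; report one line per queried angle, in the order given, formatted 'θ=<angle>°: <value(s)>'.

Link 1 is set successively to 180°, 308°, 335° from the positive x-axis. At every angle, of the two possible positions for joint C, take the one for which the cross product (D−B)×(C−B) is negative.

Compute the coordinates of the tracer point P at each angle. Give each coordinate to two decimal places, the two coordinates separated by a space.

A=(0,0), D=(7.00,0)
θ=180°: B = A + 2.00·(cos180°, sin180°) = (-2.0000, 0.0000)
θ=180°: |BD| = 9.0000
θ=180°: circle(B,10.00) ∩ circle(D,6.00): a=8.0556, h=5.9252
θ=180°:   candidates: C₊=(6.0556,5.9252) cross=53.327; C₋=(6.0556,-5.9252) cross=-53.327
θ=180°:   branch - wants cross < 0 → take C=(6.0556,-5.9252) (cross=-53.327)
θ=180°: ex = (C−B)/|BC| = (0.8056,-0.5925); ey = (0.5925,0.8056)
θ=180°: P = B + 1.23·ex + -1.80·ey = (-2.0757,-2.1788)
θ=308°: B = A + 2.00·(cos308°, sin308°) = (1.2313, -1.5760)
θ=308°: |BD| = 5.9801
θ=308°: circle(B,10.00) ∩ circle(D,6.00): a=8.3411, h=5.5159
θ=308°:   candidates: C₊=(7.8239,5.9432) cross=32.986; C₋=(10.7313,-4.6987) cross=-32.986
θ=308°:   branch - wants cross < 0 → take C=(10.7313,-4.6987) (cross=-32.986)
θ=308°: ex = (C−B)/|BC| = (0.9500,-0.3123); ey = (0.3123,0.9500)
θ=308°: P = B + 1.23·ex + -1.80·ey = (1.8377,-3.6701)
θ=335°: B = A + 2.00·(cos335°, sin335°) = (1.8126, -0.8452)
θ=335°: |BD| = 5.2558
θ=335°: circle(B,10.00) ∩ circle(D,6.00): a=8.7164, h=4.9014
θ=335°:   candidates: C₊=(9.6273,5.3942) cross=25.761; C₋=(11.2038,-4.2811) cross=-25.761
θ=335°:   branch - wants cross < 0 → take C=(11.2038,-4.2811) (cross=-25.761)
θ=335°: ex = (C−B)/|BC| = (0.9391,-0.3436); ey = (0.3436,0.9391)
θ=335°: P = B + 1.23·ex + -1.80·ey = (2.3493,-2.9583)

θ=180°: -2.08 -2.18
θ=308°: 1.84 -3.67
θ=335°: 2.35 -2.96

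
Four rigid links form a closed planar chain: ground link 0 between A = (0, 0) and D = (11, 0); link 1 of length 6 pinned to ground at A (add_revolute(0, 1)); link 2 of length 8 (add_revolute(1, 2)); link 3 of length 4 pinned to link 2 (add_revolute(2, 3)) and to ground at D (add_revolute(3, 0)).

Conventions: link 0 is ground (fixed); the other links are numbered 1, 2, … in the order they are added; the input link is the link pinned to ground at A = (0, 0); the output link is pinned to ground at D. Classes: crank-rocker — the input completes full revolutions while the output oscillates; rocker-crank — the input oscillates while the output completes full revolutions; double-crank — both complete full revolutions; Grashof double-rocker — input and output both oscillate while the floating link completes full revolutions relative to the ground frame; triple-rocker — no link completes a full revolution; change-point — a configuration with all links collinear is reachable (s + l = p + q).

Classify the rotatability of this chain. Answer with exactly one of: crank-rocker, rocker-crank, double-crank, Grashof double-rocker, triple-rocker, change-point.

lengths: ground=11, input=6, coupler=8, output=4
sorted: s=4 (shortest), l=11 (longest), p+q=14
s + l = 15 vs p + q = 14
s + l > p + q → non-Grashof → no link fully rotates → triple-rocker

triple-rocker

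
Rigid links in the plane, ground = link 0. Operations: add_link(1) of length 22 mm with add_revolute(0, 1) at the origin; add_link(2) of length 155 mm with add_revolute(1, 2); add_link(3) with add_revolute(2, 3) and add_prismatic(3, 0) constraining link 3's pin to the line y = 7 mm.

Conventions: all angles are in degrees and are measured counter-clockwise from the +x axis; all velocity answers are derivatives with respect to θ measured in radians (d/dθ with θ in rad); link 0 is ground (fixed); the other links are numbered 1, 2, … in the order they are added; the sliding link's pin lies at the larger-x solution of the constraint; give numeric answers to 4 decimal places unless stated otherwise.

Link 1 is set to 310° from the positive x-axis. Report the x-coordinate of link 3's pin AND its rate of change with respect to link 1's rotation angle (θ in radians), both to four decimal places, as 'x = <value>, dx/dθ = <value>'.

geometry: r = 22 mm, L = 155 mm, e = 7 mm
crank pin P = (r cos θ, r sin θ) = (14.141327, -16.852978)
h = r sin θ − e = -16.852978 − 7 = -23.852978
x = r cos θ + √(L² − h²) = 14.141327 + 153.153633 = 167.294961
dx/dθ = −r sin θ − h·r cos θ/√(L² − h²) (θ in radians; h = -23.852978) = 19.055425

x = 167.2950, dx/dθ = 19.0554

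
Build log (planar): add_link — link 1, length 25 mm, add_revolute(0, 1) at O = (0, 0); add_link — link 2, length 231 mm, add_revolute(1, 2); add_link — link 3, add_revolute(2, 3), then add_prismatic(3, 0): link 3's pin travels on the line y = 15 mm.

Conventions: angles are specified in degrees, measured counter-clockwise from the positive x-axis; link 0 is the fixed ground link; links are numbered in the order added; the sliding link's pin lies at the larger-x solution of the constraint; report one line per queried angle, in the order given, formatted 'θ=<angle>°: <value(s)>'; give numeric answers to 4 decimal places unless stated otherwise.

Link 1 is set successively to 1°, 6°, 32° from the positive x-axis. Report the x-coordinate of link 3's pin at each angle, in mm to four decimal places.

geometry: r = 25 mm, L = 231 mm, e = 15 mm
θ=1°: crank pin P = (r cos θ, r sin θ) = (24.996192, 0.436310)
θ=1°: h = r sin θ − e = 0.436310 − 15 = -14.563690
θ=1°: x = r cos θ + √(L² − h²) = 24.996192 + 230.540450 = 255.536642
θ=6°: crank pin P = (r cos θ, r sin θ) = (24.863047, 2.613212)
θ=6°: h = r sin θ − e = 2.613212 − 15 = -12.386788
θ=6°: x = r cos θ + √(L² − h²) = 24.863047 + 230.667656 = 255.530703
θ=32°: crank pin P = (r cos θ, r sin θ) = (21.201202, 13.247982)
θ=32°: h = r sin θ − e = 13.247982 − 15 = -1.752018
θ=32°: x = r cos θ + √(L² − h²) = 21.201202 + 230.993356 = 252.194558

θ=1°: 255.5366
θ=6°: 255.5307
θ=32°: 252.1946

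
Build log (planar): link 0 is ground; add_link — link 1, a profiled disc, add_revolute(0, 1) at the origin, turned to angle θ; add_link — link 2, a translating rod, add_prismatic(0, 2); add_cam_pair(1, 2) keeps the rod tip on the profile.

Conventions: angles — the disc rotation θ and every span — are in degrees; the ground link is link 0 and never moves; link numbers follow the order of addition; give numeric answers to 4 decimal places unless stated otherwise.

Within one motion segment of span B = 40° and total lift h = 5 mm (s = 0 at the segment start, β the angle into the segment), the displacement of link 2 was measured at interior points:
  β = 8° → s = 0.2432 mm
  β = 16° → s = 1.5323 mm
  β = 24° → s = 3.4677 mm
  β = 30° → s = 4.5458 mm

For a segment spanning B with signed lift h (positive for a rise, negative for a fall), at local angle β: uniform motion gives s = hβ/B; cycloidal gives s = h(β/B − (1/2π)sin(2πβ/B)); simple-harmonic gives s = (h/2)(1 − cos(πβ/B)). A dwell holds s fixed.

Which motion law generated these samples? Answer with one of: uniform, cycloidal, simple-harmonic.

candidates at β/B = r: uniform s = h·r (linear in β); cycloidal s = h·(r − sin(2πr)/(2π)); simple-harmonic s = (h/2)(1 − cos(πr))
β=8°: printed 0.2432 | uniform 1.0000, cycloidal 0.2432, simple-harmonic 0.4775
β=16°: printed 1.5323 | uniform 2.0000, cycloidal 1.5323, simple-harmonic 1.7275
β=24°: printed 3.4677 | uniform 3.0000, cycloidal 3.4677, simple-harmonic 3.2725
β=30°: printed 4.5458 | uniform 3.7500, cycloidal 4.5458, simple-harmonic 4.2678
only one law matches every sample → cycloidal

cycloidal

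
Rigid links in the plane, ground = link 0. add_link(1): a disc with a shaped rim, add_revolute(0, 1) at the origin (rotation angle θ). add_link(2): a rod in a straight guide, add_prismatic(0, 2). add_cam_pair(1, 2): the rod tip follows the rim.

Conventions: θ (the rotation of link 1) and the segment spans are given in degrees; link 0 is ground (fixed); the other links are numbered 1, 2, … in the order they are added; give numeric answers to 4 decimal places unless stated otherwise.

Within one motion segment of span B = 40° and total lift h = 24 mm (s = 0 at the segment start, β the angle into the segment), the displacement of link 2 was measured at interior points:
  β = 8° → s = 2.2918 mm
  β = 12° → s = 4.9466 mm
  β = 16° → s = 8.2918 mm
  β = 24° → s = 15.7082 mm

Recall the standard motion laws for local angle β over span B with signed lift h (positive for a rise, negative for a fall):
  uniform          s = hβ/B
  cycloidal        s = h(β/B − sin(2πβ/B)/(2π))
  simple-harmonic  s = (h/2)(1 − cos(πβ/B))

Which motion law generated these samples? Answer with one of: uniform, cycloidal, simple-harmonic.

candidates at β/B = r: uniform s = h·r (linear in β); cycloidal s = h·(r − sin(2πr)/(2π)); simple-harmonic s = (h/2)(1 − cos(πr))
β=8°: printed 2.2918 | uniform 4.8000, cycloidal 1.1672, simple-harmonic 2.2918
β=12°: printed 4.9466 | uniform 7.2000, cycloidal 3.5672, simple-harmonic 4.9466
β=16°: printed 8.2918 | uniform 9.6000, cycloidal 7.3548, simple-harmonic 8.2918
β=24°: printed 15.7082 | uniform 14.4000, cycloidal 16.6452, simple-harmonic 15.7082
only one law matches every sample → simple-harmonic

simple-harmonic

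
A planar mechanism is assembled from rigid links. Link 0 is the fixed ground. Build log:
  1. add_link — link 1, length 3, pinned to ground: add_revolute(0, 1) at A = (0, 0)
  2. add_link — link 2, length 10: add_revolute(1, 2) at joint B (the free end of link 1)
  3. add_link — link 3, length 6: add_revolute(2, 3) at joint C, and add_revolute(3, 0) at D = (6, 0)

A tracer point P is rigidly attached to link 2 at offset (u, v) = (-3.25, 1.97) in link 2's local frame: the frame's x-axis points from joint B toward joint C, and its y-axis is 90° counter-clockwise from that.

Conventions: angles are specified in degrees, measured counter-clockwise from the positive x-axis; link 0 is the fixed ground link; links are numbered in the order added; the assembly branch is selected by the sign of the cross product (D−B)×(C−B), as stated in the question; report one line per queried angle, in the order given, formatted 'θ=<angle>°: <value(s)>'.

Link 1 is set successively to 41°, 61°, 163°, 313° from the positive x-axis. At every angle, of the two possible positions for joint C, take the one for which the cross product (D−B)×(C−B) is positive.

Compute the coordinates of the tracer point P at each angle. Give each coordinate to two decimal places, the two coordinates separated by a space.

A=(0,0), D=(6.00,0)
θ=41°: B = A + 3.00·(cos41°, sin41°) = (2.2641, 1.9682)
θ=41°: |BD| = 4.2226
θ=41°: circle(B,10.00) ∩ circle(D,6.00): a=9.6896, h=2.4724
θ=41°:   candidates: C₊=(11.9891,-0.3608) cross=10.440; C₋=(9.6844,-4.7355) cross=-10.440
θ=41°:   branch + wants cross > 0 → take C=(11.9891,-0.3608) (cross=10.440)
θ=41°: ex = (C−B)/|BC| = (0.9725,-0.2329); ey = (0.2329,0.9725)
θ=41°: P = B + -3.25·ex + 1.97·ey = (-0.4377,4.6409)
θ=61°: B = A + 3.00·(cos61°, sin61°) = (1.4544, 2.6239)
θ=61°: |BD| = 5.2485
θ=61°: circle(B,10.00) ∩ circle(D,6.00): a=8.7212, h=4.8929
θ=61°:   candidates: C₊=(11.4537,2.5015) cross=25.680; C₋=(6.5615,-5.9737) cross=-25.680
θ=61°:   branch + wants cross > 0 → take C=(11.4537,2.5015) (cross=25.680)
θ=61°: ex = (C−B)/|BC| = (0.9999,-0.0122); ey = (0.0122,0.9999)
θ=61°: P = B + -3.25·ex + 1.97·ey = (-1.7712,4.6335)
θ=163°: B = A + 3.00·(cos163°, sin163°) = (-2.8689, 0.8771)
θ=163°: |BD| = 8.9122
θ=163°: circle(B,10.00) ∩ circle(D,6.00): a=8.0467, h=5.9372
θ=163°:   candidates: C₊=(5.7230,5.9936) cross=52.914; C₋=(4.5544,-5.8232) cross=-52.914
θ=163°:   branch + wants cross > 0 → take C=(5.7230,5.9936) (cross=52.914)
θ=163°: ex = (C−B)/|BC| = (0.8592,0.5116); ey = (-0.5116,0.8592)
θ=163°: P = B + -3.25·ex + 1.97·ey = (-6.6692,0.9069)
θ=313°: B = A + 3.00·(cos313°, sin313°) = (2.0460, -2.1941)
θ=313°: |BD| = 4.5220
θ=313°: circle(B,10.00) ∩ circle(D,6.00): a=9.3376, h=3.5791
θ=313°:   candidates: C₊=(8.4742,5.4661) cross=16.184; C₋=(11.9474,-0.7930) cross=-16.184
θ=313°:   branch + wants cross > 0 → take C=(8.4742,5.4661) (cross=16.184)
θ=313°: ex = (C−B)/|BC| = (0.6428,0.7660); ey = (-0.7660,0.6428)
θ=313°: P = B + -3.25·ex + 1.97·ey = (-1.5522,-3.4173)

θ=41°: -0.44 4.64
θ=61°: -1.77 4.63
θ=163°: -6.67 0.91
θ=313°: -1.55 -3.42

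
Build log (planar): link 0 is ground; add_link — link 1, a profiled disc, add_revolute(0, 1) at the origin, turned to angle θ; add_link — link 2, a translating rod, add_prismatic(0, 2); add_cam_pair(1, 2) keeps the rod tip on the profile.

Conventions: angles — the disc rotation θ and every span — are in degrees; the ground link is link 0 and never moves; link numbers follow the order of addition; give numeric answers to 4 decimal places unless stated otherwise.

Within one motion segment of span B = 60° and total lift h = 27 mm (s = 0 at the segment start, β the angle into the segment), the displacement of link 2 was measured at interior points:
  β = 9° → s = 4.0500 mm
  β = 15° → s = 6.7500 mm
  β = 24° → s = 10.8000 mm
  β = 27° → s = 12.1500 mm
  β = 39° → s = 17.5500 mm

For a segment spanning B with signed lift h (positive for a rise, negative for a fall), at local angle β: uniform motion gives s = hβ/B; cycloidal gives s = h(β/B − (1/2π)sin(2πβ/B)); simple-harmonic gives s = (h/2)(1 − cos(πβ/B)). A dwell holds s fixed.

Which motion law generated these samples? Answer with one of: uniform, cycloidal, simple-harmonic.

candidates at β/B = r: uniform s = h·r (linear in β); cycloidal s = h·(r − sin(2πr)/(2π)); simple-harmonic s = (h/2)(1 − cos(πr))
β=9°: printed 4.0500 | uniform 4.0500, cycloidal 0.5735, simple-harmonic 1.4714
β=15°: printed 6.7500 | uniform 6.7500, cycloidal 2.4528, simple-harmonic 3.9541
β=24°: printed 10.8000 | uniform 10.8000, cycloidal 8.2742, simple-harmonic 9.3283
β=27°: printed 12.1500 | uniform 12.1500, cycloidal 10.8221, simple-harmonic 11.3881
β=39°: printed 17.5500 | uniform 17.5500, cycloidal 21.0265, simple-harmonic 19.6289
only one law matches every sample → uniform

uniform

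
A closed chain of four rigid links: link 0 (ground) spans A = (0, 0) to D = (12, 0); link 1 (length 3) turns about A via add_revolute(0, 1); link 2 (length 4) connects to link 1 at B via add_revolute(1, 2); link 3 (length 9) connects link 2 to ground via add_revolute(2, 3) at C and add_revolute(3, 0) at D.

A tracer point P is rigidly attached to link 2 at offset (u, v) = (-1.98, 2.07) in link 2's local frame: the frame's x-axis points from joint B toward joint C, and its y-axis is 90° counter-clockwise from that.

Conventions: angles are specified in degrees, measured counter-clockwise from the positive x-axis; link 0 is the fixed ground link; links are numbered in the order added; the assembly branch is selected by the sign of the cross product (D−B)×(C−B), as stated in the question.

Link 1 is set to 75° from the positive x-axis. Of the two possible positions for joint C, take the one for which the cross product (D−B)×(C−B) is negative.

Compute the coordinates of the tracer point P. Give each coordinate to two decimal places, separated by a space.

A=(0,0), D=(12.00,0)
B = A + 3.00·(cos75°, sin75°) = (0.7765, 2.8978)
|BD| = 11.5916
circle(B,4.00) ∩ circle(D,9.00): a=2.9920, h=2.6547
  candidates: C₊=(4.3372,4.7203) cross=30.773; C₋=(3.0098,-0.4207) cross=-30.773
  branch - wants cross < 0 → take C=(3.0098,-0.4207) (cross=-30.773)
ex = (C−B)/|BC| = (0.5583,-0.8296); ey = (0.8296,0.5583)
P = B + -1.98·ex + 2.07·ey = (1.3882,5.6962)

1.39 5.70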